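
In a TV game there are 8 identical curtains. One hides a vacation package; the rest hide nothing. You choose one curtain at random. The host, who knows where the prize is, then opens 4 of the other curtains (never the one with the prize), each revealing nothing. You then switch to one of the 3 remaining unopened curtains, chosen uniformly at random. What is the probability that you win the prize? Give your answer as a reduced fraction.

7/24

Your original curtain holds the prize with probability 1/8, so the other 7 collectively hold it with probability 7/8.
The host can always find 4 empty curtains to open, so the reveals don't change that 7/8; it is now spread over the 3 remaining unopened curtains.
P(win by switching) = (7/8) · (1/3) = 7/24.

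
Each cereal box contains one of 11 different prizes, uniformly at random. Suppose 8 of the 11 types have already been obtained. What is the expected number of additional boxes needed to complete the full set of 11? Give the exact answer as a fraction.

Starting from 8 distinct types, each trial gives a new one with probability (11−i)/11 when i types are held, so the wait for the next new type is 11/(11−i).
E = 11/3 + 11/2 + 11/1 = 121/6.

121/6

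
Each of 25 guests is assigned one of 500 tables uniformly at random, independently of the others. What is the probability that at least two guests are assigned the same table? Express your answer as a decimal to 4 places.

0.4567

It's easier to compute the probability that all 25 are distinct.
P(all distinct) = 500/500 · 499/500 · ··· · 476/500 ≈ 0.5433.
So the probability of at least one match is 1 − 0.5433 = 0.4567.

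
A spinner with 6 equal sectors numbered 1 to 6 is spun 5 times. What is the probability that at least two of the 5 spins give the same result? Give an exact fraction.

P(all 5 different) = 6/6 · 5/6 · ··· · 2/6 = 5/54.
P(at least two equal) = 1 − 5/54 = 49/54.

49/54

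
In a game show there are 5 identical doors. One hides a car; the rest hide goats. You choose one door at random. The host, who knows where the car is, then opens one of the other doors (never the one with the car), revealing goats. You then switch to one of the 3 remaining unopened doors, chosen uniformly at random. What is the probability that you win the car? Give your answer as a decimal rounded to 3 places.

Your original door holds the car with probability 1/5, so the other 4 collectively hold it with probability 4/5.
The host can always find an empty door to open, so this doesn't change that 4/5; it is now spread over the 3 remaining unopened doors.
P(win by switching) = (4/5) · (1/3) = 4/15 ≈ 0.267.

0.267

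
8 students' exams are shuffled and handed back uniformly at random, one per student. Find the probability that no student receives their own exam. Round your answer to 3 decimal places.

0.368

This is the derangement probability: permutations of 8 with no fixed point.
D(8) = 8! · (1 − 1/1! + 1/2! − ··· + (−1)^8/8!) = 14833.
P = 14833/40320 = 2119/5760 ≈ 0.368.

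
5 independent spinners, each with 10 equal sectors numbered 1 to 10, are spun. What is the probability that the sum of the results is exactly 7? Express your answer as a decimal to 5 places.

There are 10^5 = 100000 equally likely outcomes.
The number of ordered 5-tuples from {1,…,10} summing to 7 is 15.
P(sum = 7) = 15/100000 = 3/20000 ≈ 0.00015.

0.00015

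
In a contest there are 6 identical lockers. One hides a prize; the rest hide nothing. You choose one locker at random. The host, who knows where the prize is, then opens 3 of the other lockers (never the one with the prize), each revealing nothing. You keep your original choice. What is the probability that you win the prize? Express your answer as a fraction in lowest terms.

The host can always open 3 empty lockers regardless of your choice, so the reveals give no information about your original locker.
P(win by staying) = 1/6.

1/6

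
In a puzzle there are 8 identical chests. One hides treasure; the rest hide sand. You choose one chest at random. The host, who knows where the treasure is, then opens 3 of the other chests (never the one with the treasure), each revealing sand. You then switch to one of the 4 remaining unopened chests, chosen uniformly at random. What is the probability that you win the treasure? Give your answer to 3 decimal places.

Your original chest holds the treasure with probability 1/8, so the other 7 collectively hold it with probability 7/8.
The host can always find 3 empty chests to open, so the reveals don't change that 7/8; it is now spread over the 4 remaining unopened chests.
P(win by switching) = (7/8) · (1/4) = 7/32 ≈ 0.219.

0.219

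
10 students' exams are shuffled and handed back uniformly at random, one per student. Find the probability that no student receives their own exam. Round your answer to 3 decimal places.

This is the derangement probability: permutations of 10 with no fixed point.
D(10) = 10! · (1 − 1/1! + 1/2! − ··· + (−1)^10/10!) = 1334961.
P = 1334961/3628800 = 16481/44800 ≈ 0.368.

0.368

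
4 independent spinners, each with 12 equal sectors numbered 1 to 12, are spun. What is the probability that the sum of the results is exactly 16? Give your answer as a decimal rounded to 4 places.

0.0217

There are 12^4 = 20736 equally likely outcomes.
The number of ordered 4-tuples from {1,…,12} summing to 16 is 451.
P(sum = 16) = 451/20736 ≈ 0.0217.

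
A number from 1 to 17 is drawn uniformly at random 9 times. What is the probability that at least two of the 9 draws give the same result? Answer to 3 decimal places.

P(all 9 different) = 17/17 · 16/17 · ··· · 9/17 ≈ 0.074.
P(at least two equal) = 1 − 0.074 = 0.926.

0.926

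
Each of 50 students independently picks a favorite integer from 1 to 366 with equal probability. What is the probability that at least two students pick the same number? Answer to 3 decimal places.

It's easier to compute the probability that all 50 are distinct.
P(all distinct) = 366/366 · 365/366 · ··· · 317/366 ≈ 0.030.
So the probability of at least one match is 1 − 0.030 = 0.970.

0.970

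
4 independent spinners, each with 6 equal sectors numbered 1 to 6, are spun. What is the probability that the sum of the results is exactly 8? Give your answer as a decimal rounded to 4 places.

There are 6^4 = 1296 equally likely outcomes.
The number of ordered 4-tuples from {1,…,6} summing to 8 is 35.
P(sum = 8) = 35/1296 ≈ 0.0270.

0.0270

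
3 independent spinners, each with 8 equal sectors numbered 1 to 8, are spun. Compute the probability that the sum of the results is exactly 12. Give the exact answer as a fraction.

23/256

There are 8^3 = 512 equally likely outcomes.
The number of ordered 3-tuples from {1,…,8} summing to 12 is 46.
P(sum = 12) = 46/512 = 23/256.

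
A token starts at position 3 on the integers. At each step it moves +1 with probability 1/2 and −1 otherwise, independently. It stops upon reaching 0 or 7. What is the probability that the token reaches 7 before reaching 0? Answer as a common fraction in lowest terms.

3/7

With a fair step, P(i) = ½P(i−1) + ½P(i+1) with P(0)=0, P(7)=1 has the linear solution P(i) = i/7.
P(3) = 3/7.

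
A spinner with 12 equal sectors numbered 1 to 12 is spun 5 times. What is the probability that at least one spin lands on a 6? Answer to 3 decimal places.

0.353

P(no spin lands on a 6) = (11/12)^5 ≈ 0.647.
P(at least one) = 1 − 0.647 = 0.353.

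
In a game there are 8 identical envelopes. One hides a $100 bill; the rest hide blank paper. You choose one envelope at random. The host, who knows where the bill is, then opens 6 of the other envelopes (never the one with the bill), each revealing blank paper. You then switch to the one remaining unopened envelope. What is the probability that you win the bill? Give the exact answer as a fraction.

7/8

Your original envelope holds the bill with probability 1/8, so the other 7 collectively hold it with probability 7/8.
The host can always find 6 empty envelopes to open, so the reveals don't change that 7/8; it is now spread over the 1 remaining unopened envelope.
P(win by switching) = (7/8) · (1/1) = 7/8.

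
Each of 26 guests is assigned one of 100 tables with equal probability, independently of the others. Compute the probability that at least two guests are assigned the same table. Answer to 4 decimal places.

0.9718

It's easier to compute the probability that all 26 are distinct.
P(all distinct) = 100/100 · 99/100 · ··· · 75/100 ≈ 0.0282.
So the probability of at least one match is 1 − 0.0282 = 0.9718.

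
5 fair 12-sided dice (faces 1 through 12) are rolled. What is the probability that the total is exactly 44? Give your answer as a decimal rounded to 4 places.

0.0181

There are 12^5 = 248832 equally likely outcomes.
The number of ordered 5-tuples from {1,…,12} summing to 44 is 4495.
P(sum = 44) = 4495/248832 ≈ 0.0181.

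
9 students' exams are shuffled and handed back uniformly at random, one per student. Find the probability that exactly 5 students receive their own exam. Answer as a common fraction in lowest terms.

Choose which 5 of the 9 are fixed: C(9,5) = 126 ways.
The remaining 4 must have no fixed point: D(4) = 9.
P = 126·9/362880 = 1/320.

1/320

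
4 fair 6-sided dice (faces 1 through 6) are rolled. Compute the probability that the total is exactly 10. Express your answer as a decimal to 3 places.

0.062

There are 6^4 = 1296 equally likely outcomes.
The number of ordered 4-tuples from {1,…,6} summing to 10 is 80.
P(sum = 10) = 80/1296 = 5/81 ≈ 0.062.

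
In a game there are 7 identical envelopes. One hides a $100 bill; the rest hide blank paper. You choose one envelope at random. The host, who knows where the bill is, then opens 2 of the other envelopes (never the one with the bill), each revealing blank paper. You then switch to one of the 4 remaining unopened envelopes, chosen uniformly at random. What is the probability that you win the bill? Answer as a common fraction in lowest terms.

Your original envelope holds the bill with probability 1/7, so the other 6 collectively hold it with probability 6/7.
The host can always find 2 empty envelopes to open, so the reveals don't change that 6/7; it is now spread over the 4 remaining unopened envelopes.
P(win by switching) = (6/7) · (1/4) = 3/14.

3/14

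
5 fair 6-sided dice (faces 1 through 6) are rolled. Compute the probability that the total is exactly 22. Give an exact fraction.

35/648

There are 6^5 = 7776 equally likely outcomes.
The number of ordered 5-tuples from {1,…,6} summing to 22 is 420.
P(sum = 22) = 420/7776 = 35/648.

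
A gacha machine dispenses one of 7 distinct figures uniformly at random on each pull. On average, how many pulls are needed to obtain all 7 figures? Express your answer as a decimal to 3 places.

After i distinct types are collected, each trial gives a new one with probability (7−i)/7, so the expected wait for the next new type is 7/(7−i).
E = 7/7 + 7/6 + 7/5 + 7/4 + 7/3 + 7/2 + 7/1 = 363/20 ≈ 18.150.

18.150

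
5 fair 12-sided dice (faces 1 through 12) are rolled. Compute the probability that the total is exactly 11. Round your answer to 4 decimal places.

There are 12^5 = 248832 equally likely outcomes.
The number of ordered 5-tuples from {1,…,12} summing to 11 is 210.
P(sum = 11) = 210/248832 = 35/41472 ≈ 0.0008.

0.0008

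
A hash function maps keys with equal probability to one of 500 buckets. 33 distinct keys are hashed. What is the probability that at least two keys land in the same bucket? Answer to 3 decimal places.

0.660

It's easier to compute the probability that all 33 are distinct.
P(all distinct) = 500/500 · 499/500 · ··· · 468/500 ≈ 0.340.
So the probability of at least one match is 1 − 0.340 = 0.660.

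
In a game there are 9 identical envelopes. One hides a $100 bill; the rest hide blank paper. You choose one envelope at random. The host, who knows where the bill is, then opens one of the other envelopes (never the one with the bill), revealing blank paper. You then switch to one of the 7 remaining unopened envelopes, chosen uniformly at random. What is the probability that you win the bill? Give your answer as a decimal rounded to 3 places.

Your original envelope holds the bill with probability 1/9, so the other 8 collectively hold it with probability 8/9.
The host can always find an empty envelope to open, so this doesn't change that 8/9; it is now spread over the 7 remaining unopened envelopes.
P(win by switching) = (8/9) · (1/7) = 8/63 ≈ 0.127.

0.127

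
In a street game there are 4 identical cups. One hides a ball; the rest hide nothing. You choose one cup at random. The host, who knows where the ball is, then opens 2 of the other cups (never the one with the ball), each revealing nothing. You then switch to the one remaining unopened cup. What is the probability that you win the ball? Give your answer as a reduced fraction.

Your original cup holds the ball with probability 1/4, so the other 3 collectively hold it with probability 3/4.
The host can always find 2 empty cups to open, so the reveals don't change that 3/4; it is now spread over the 1 remaining unopened cup.
P(win by switching) = (3/4) · (1/1) = 3/4.

3/4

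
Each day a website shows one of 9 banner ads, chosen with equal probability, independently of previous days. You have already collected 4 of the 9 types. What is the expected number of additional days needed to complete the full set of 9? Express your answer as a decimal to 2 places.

Starting from 4 distinct types, each trial gives a new one with probability (9−i)/9 when i types are held, so the wait for the next new type is 9/(9−i).
E = 9/5 + 9/4 + 9/3 + 9/2 + 9/1 = 411/20 ≈ 20.55.

20.55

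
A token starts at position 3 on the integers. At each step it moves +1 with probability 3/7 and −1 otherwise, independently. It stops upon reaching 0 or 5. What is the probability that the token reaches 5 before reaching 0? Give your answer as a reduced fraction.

333/781

Let r = q/p = (4/7)/(3/7) = 4/3. The recurrence P(i) = p·P(i+1) + q·P(i−1) with P(0)=0, P(5)=1 gives P(i) = (1 − r^i)/(1 − r^5).
P(3) = (1 − (4/3)^3) / (1 − (4/3)^5) = 333/781.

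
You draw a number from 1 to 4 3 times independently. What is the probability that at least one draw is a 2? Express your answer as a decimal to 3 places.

P(no draw is a 2) = (3/4)^3 ≈ 0.422.
P(at least one) = 1 − 0.422 = 0.578.

0.578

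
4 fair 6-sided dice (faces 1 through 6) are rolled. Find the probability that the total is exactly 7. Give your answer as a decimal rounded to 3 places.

There are 6^4 = 1296 equally likely outcomes.
The number of ordered 4-tuples from {1,…,6} summing to 7 is 20.
P(sum = 7) = 20/1296 = 5/324 ≈ 0.015.

0.015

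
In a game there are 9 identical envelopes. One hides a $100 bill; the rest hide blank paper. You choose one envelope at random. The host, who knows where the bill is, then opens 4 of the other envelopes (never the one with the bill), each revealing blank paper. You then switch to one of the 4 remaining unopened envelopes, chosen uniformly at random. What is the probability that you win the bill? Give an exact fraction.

Your original envelope holds the bill with probability 1/9, so the other 8 collectively hold it with probability 8/9.
The host can always find 4 empty envelopes to open, so the reveals don't change that 8/9; it is now spread over the 4 remaining unopened envelopes.
P(win by switching) = (8/9) · (1/4) = 2/9.

2/9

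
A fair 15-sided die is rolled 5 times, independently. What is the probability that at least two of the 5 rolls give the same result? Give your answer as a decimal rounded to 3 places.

0.525

P(all 5 different) = 15/15 · 14/15 · ··· · 11/15 ≈ 0.475.
P(at least two equal) = 1 − 0.475 = 0.525.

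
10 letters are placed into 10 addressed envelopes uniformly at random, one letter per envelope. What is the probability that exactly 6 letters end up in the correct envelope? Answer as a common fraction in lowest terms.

Choose which 6 of the 10 are fixed: C(10,6) = 210 ways.
The remaining 4 must have no fixed point: D(4) = 9.
P = 210·9/3628800 = 1/1920.

1/1920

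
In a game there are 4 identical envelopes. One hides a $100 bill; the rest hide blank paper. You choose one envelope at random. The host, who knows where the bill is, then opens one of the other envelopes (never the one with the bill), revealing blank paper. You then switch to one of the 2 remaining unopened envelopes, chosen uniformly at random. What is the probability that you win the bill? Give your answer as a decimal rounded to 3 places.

Your original envelope holds the bill with probability 1/4, so the other 3 collectively hold it with probability 3/4.
The host can always find an empty envelope to open, so this doesn't change that 3/4; it is now spread over the 2 remaining unopened envelopes.
P(win by switching) = (3/4) · (1/2) = 3/8 ≈ 0.375.

0.375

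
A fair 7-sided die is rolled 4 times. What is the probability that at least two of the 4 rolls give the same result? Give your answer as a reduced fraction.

P(all 4 different) = 7/7 · 6/7 · ··· · 4/7 = 120/343.
P(at least two equal) = 1 − 120/343 = 223/343.

223/343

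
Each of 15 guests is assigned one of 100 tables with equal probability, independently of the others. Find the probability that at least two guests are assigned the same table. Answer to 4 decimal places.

It's easier to compute the probability that all 15 are distinct.
P(all distinct) = 100/100 · 99/100 · ··· · 86/100 ≈ 0.3313.
So the probability of at least one match is 1 − 0.3313 = 0.6687.

0.6687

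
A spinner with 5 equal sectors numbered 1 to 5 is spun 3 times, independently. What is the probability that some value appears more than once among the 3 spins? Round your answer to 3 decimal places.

P(all 3 different) = 5/5 · 4/5 · ··· · 3/5 ≈ 0.480.
P(at least two equal) = 1 − 0.480 = 0.520.

0.520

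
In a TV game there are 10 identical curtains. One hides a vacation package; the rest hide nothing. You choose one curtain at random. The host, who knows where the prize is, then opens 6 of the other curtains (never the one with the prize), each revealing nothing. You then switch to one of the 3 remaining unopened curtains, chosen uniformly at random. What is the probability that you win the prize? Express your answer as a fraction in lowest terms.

3/10

Your original curtain holds the prize with probability 1/10, so the other 9 collectively hold it with probability 9/10.
The host can always find 6 empty curtains to open, so the reveals don't change that 9/10; it is now spread over the 3 remaining unopened curtains.
P(win by switching) = (9/10) · (1/3) = 3/10.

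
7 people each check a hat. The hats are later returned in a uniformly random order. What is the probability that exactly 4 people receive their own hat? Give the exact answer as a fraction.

Choose which 4 of the 7 are fixed: C(7,4) = 35 ways.
The remaining 3 must have no fixed point: D(3) = 2.
P = 35·2/5040 = 1/72.

1/72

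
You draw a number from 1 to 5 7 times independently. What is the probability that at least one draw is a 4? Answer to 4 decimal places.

P(no draw is a 4) = (4/5)^7 ≈ 0.2097.
P(at least one) = 1 − 0.2097 = 0.7903.

0.7903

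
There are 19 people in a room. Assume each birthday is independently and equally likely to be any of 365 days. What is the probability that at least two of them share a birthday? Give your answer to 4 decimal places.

0.3791

It's easier to compute the probability that all 19 are distinct.
P(all distinct) = 365/365 · 364/365 · ··· · 347/365 ≈ 0.6209.
So the probability of at least one match is 1 − 0.6209 = 0.3791.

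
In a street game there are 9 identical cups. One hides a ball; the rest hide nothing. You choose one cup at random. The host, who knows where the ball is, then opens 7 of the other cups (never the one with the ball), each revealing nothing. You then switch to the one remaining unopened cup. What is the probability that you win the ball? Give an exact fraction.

Your original cup holds the ball with probability 1/9, so the other 8 collectively hold it with probability 8/9.
The host can always find 7 empty cups to open, so the reveals don't change that 8/9; it is now spread over the 1 remaining unopened cup.
P(win by switching) = (8/9) · (1/1) = 8/9.

8/9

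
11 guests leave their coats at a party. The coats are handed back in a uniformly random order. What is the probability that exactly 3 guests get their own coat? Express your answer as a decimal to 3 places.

0.061

Choose which 3 of the 11 are fixed: C(11,3) = 165 ways.
The remaining 8 must have no fixed point: D(8) = 14833.
P = 165·14833/39916800 = 2119/34560 ≈ 0.061.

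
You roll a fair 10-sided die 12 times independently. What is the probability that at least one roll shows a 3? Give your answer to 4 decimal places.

0.7176

P(no roll shows a 3) = (9/10)^12 ≈ 0.2824.
P(at least one) = 1 − 0.2824 = 0.7176.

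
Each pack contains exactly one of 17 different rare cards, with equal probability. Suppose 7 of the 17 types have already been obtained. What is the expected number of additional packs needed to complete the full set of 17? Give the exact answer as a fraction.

125477/2520

Starting from 7 distinct types, each trial gives a new one with probability (17−i)/17 when i types are held, so the wait for the next new type is 17/(17−i).
E = 17/10 + 17/9 + 17/8 + 17/7 + 17/6 + 17/5 + 17/4 + 17/3 + 17/2 + 17/1 = 125477/2520.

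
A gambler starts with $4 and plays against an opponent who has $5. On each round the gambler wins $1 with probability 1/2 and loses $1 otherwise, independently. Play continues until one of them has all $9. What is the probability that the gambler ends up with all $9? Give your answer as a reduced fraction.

4/9

With a fair step, P(i) = ½P(i−1) + ½P(i+1) with P(0)=0, P(9)=1 has the linear solution P(i) = i/9.
P(4) = 4/9.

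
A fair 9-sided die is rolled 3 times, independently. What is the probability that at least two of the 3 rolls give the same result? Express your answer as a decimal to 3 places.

P(all 3 different) = 9/9 · 8/9 · ··· · 7/9 ≈ 0.691.
P(at least two equal) = 1 − 0.691 = 0.309.

0.309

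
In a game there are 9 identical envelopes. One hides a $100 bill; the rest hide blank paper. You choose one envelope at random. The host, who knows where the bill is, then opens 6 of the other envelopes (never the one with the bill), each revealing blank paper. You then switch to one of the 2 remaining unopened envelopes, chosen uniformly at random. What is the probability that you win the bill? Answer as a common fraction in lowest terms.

4/9

Your original envelope holds the bill with probability 1/9, so the other 8 collectively hold it with probability 8/9.
The host can always find 6 empty envelopes to open, so the reveals don't change that 8/9; it is now spread over the 2 remaining unopened envelopes.
P(win by switching) = (8/9) · (1/2) = 4/9.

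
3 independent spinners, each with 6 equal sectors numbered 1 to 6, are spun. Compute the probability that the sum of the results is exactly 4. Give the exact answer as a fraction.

There are 6^3 = 216 equally likely outcomes.
The number of ordered 3-tuples from {1,…,6} summing to 4 is 3.
P(sum = 4) = 3/216 = 1/72.

1/72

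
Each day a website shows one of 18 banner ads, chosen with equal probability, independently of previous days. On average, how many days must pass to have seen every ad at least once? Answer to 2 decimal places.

62.91

After i distinct types are collected, each trial gives a new one with probability (18−i)/18, so the expected wait for the next new type is 18/(18−i).
E = 18/18 + 18/17 + 18/16 + 18/15 + 18/14 + 18/13 + 18/12 + 18/11 + 18/10 + 18/9 + 18/8 + 18/7 + 18/6 + 18/5 + 18/4 + 18/3 + 18/2 + 18/1 = 42822903/680680 ≈ 62.91.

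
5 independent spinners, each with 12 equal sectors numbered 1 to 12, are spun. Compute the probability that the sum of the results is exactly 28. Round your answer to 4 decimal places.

There are 12^5 = 248832 equally likely outcomes.
The number of ordered 5-tuples from {1,…,12} summing to 28 is 10725.
P(sum = 28) = 10725/248832 = 3575/82944 ≈ 0.0431.

0.0431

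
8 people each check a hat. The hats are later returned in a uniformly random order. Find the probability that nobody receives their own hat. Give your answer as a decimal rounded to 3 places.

0.368

This is the derangement probability: permutations of 8 with no fixed point.
D(8) = 8! · (1 − 1/1! + 1/2! − ··· + (−1)^8/8!) = 14833.
P = 14833/40320 = 2119/5760 ≈ 0.368.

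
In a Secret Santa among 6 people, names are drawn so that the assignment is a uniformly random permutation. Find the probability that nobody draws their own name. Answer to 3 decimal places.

This is the derangement probability: permutations of 6 with no fixed point.
D(6) = 6! · (1 − 1/1! + 1/2! − ··· + (−1)^6/6!) = 265.
P = 265/720 = 53/144 ≈ 0.368.

0.368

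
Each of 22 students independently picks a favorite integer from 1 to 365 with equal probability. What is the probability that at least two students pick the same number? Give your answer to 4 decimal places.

0.4757

It's easier to compute the probability that all 22 are distinct.
P(all distinct) = 365/365 · 364/365 · ··· · 344/365 ≈ 0.5243.
So the probability of at least one match is 1 − 0.5243 = 0.4757.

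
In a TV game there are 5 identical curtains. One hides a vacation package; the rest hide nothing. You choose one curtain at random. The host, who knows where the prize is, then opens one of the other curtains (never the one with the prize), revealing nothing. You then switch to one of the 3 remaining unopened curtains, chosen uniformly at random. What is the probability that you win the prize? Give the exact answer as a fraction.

4/15

Your original curtain holds the prize with probability 1/5, so the other 4 collectively hold it with probability 4/5.
The host can always find an empty curtain to open, so this doesn't change that 4/5; it is now spread over the 3 remaining unopened curtains.
P(win by switching) = (4/5) · (1/3) = 4/15.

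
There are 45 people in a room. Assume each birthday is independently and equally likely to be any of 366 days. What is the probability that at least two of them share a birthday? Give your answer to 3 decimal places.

It's easier to compute the probability that all 45 are distinct.
P(all distinct) = 366/366 · 365/366 · ··· · 322/366 ≈ 0.060.
So the probability of at least one match is 1 − 0.060 = 0.940.

0.940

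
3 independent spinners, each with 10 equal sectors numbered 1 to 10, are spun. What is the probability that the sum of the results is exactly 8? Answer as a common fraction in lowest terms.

There are 10^3 = 1000 equally likely outcomes.
The number of ordered 3-tuples from {1,…,10} summing to 8 is 21.
P(sum = 8) = 21/1000.

21/1000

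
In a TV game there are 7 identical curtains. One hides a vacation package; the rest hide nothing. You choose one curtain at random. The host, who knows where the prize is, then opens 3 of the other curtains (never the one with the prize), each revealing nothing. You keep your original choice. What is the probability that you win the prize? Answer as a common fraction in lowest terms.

The host can always open 3 empty curtains regardless of your choice, so the reveals give no information about your original curtain.
P(win by staying) = 1/7.

1/7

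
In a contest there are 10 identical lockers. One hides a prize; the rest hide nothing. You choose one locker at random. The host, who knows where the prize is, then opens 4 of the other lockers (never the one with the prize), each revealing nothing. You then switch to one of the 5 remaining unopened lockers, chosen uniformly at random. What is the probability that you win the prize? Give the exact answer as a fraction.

9/50

Your original locker holds the prize with probability 1/10, so the other 9 collectively hold it with probability 9/10.
The host can always find 4 empty lockers to open, so the reveals don't change that 9/10; it is now spread over the 5 remaining unopened lockers.
P(win by switching) = (9/10) · (1/5) = 9/50.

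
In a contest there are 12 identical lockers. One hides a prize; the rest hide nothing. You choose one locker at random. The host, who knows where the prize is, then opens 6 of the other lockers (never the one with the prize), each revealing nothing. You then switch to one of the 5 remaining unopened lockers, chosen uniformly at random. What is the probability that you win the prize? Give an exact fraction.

Your original locker holds the prize with probability 1/12, so the other 11 collectively hold it with probability 11/12.
The host can always find 6 empty lockers to open, so the reveals don't change that 11/12; it is now spread over the 5 remaining unopened lockers.
P(win by switching) = (11/12) · (1/5) = 11/60.

11/60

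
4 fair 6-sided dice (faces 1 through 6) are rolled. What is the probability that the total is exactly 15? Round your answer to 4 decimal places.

There are 6^4 = 1296 equally likely outcomes.
The number of ordered 4-tuples from {1,…,6} summing to 15 is 140.
P(sum = 15) = 140/1296 = 35/324 ≈ 0.1080.

0.1080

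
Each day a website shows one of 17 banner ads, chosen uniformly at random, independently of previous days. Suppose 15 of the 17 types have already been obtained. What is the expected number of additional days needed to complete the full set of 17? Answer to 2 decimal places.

25.50

Starting from 15 distinct types, each trial gives a new one with probability (17−i)/17 when i types are held, so the wait for the next new type is 17/(17−i).
E = 17/2 + 17/1 = 51/2 ≈ 25.50.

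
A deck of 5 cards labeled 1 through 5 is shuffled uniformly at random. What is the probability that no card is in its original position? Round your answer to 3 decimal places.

This is the derangement probability: permutations of 5 with no fixed point.
D(5) = 5! · (1 − 1/1! + 1/2! − ··· + (−1)^5/5!) = 44.
P = 44/120 = 11/30 ≈ 0.367.

0.367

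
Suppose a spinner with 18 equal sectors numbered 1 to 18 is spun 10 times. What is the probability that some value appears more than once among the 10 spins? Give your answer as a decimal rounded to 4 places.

0.9555

P(all 10 different) = 18/18 · 17/18 · ··· · 9/18 ≈ 0.0445.
P(at least two equal) = 1 − 0.0445 = 0.9555.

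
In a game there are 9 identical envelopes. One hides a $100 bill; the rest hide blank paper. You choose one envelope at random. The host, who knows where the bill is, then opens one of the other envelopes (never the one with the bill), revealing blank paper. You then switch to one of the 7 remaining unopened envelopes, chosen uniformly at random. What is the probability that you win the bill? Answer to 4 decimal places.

0.1270

Your original envelope holds the bill with probability 1/9, so the other 8 collectively hold it with probability 8/9.
The host can always find an empty envelope to open, so this doesn't change that 8/9; it is now spread over the 7 remaining unopened envelopes.
P(win by switching) = (8/9) · (1/7) = 8/63 ≈ 0.1270.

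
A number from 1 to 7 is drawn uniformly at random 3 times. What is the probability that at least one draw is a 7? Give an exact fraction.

127/343

P(no draw is a 7) = (6/7)^3 = 216/343.
P(at least one) = 1 − 216/343 = 127/343.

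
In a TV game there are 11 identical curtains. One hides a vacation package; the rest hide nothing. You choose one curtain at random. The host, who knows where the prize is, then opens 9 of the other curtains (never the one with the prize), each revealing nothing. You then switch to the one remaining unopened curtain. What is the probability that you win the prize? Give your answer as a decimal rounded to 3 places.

0.909

Your original curtain holds the prize with probability 1/11, so the other 10 collectively hold it with probability 10/11.
The host can always find 9 empty curtains to open, so the reveals don't change that 10/11; it is now spread over the 1 remaining unopened curtain.
P(win by switching) = (10/11) · (1/1) = 10/11 ≈ 0.909.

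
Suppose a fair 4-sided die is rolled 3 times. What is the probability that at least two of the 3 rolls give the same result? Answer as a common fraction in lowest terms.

P(all 3 different) = 4/4 · 3/4 · ··· · 2/4 = 3/8.
P(at least two equal) = 1 − 3/8 = 5/8.

5/8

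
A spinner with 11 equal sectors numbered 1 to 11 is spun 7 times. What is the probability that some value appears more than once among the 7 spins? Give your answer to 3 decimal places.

0.915

P(all 7 different) = 11/11 · 10/11 · ··· · 5/11 ≈ 0.085.
P(at least two equal) = 1 − 0.085 = 0.915.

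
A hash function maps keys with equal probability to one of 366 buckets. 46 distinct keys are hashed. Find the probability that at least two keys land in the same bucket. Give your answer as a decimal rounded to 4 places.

0.9478

It's easier to compute the probability that all 46 are distinct.
P(all distinct) = 366/366 · 365/366 · ··· · 321/366 ≈ 0.0522.
So the probability of at least one match is 1 − 0.0522 = 0.9478.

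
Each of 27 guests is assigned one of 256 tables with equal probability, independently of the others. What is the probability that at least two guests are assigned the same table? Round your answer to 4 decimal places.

0.7585

It's easier to compute the probability that all 27 are distinct.
P(all distinct) = 256/256 · 255/256 · ··· · 230/256 ≈ 0.2415.
So the probability of at least one match is 1 − 0.2415 = 0.7585.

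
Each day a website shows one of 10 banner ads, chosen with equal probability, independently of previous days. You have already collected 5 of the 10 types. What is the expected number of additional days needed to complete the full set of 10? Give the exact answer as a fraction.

Starting from 5 distinct types, each trial gives a new one with probability (10−i)/10 when i types are held, so the wait for the next new type is 10/(10−i).
E = 10/5 + 10/4 + 10/3 + 10/2 + 10/1 = 137/6.

137/6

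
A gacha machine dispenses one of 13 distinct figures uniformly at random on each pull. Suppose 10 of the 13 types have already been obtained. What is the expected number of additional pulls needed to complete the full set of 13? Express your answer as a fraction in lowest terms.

Starting from 10 distinct types, each trial gives a new one with probability (13−i)/13 when i types are held, so the wait for the next new type is 13/(13−i).
E = 13/3 + 13/2 + 13/1 = 143/6.

143/6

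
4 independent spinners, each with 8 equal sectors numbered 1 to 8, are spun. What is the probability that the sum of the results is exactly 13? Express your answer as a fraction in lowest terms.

51/1024

There are 8^4 = 4096 equally likely outcomes.
The number of ordered 4-tuples from {1,…,8} summing to 13 is 204.
P(sum = 13) = 204/4096 = 51/1024.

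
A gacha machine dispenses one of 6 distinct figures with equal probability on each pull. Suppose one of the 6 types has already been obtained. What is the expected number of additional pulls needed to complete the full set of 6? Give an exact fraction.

137/10

Starting from 1 distinct type, each trial gives a new one with probability (6−i)/6 when i types are held, so the wait for the next new type is 6/(6−i).
E = 6/5 + 6/4 + 6/3 + 6/2 + 6/1 = 137/10.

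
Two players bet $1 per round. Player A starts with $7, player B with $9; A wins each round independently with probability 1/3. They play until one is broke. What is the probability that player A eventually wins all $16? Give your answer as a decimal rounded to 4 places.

Let r = q/p = (2/3)/(1/3) = 2. The recurrence P(i) = p·P(i+1) + q·P(i−1) with P(0)=0, P(16)=1 gives P(i) = (1 − r^i)/(1 − r^16).
P(7) = (1 − (2)^7) / (1 − (2)^16) = 127/65535 ≈ 0.0019.

0.0019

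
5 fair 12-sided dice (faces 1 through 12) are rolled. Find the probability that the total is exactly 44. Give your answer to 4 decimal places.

There are 12^5 = 248832 equally likely outcomes.
The number of ordered 5-tuples from {1,…,12} summing to 44 is 4495.
P(sum = 44) = 4495/248832 ≈ 0.0181.

0.0181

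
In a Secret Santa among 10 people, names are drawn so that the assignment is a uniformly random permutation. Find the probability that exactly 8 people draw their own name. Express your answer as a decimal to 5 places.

0.00001

Choose which 8 of the 10 are fixed: C(10,8) = 45 ways.
The remaining 2 must have no fixed point: D(2) = 1.
P = 45·1/3628800 = 1/80640 ≈ 0.00001.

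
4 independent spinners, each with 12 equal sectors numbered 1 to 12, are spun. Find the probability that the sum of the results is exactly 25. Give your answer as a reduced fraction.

143/2592

There are 12^4 = 20736 equally likely outcomes.
The number of ordered 4-tuples from {1,…,12} summing to 25 is 1144.
P(sum = 25) = 1144/20736 = 143/2592.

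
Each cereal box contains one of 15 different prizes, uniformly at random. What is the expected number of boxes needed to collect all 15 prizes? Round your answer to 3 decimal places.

49.773

After i distinct types are collected, each trial gives a new one with probability (15−i)/15, so the expected wait for the next new type is 15/(15−i).
E = 15/15 + 15/14 + 15/13 + 15/12 + 15/11 + 15/10 + 15/9 + 15/8 + 15/7 + 15/6 + 15/5 + 15/4 + 15/3 + 15/2 + 15/1 = 1195757/24024 ≈ 49.773.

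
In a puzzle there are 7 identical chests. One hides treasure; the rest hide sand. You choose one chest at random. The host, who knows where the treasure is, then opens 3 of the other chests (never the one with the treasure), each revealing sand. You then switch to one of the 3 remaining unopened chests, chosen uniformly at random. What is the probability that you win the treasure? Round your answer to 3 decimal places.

0.286

Your original chest holds the treasure with probability 1/7, so the other 6 collectively hold it with probability 6/7.
The host can always find 3 empty chests to open, so the reveals don't change that 6/7; it is now spread over the 3 remaining unopened chests.
P(win by switching) = (6/7) · (1/3) = 2/7 ≈ 0.286.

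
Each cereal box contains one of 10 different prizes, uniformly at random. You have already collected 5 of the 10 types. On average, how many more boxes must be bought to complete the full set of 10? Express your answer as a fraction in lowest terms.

137/6

Starting from 5 distinct types, each trial gives a new one with probability (10−i)/10 when i types are held, so the wait for the next new type is 10/(10−i).
E = 10/5 + 10/4 + 10/3 + 10/2 + 10/1 = 137/6.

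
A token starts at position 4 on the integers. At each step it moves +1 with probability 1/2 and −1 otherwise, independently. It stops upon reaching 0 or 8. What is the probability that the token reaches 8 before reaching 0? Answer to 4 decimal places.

With a fair step, P(i) = ½P(i−1) + ½P(i+1) with P(0)=0, P(8)=1 has the linear solution P(i) = i/8.
P(4) = 4/8 = 1/2 ≈ 0.5000.

0.5000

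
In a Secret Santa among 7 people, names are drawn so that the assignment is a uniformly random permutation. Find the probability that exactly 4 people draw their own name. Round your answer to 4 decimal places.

Choose which 4 of the 7 are fixed: C(7,4) = 35 ways.
The remaining 3 must have no fixed point: D(3) = 2.
P = 35·2/5040 = 1/72 ≈ 0.0139.

0.0139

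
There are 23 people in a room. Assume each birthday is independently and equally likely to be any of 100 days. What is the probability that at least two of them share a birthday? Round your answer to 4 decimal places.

0.9357

It's easier to compute the probability that all 23 are distinct.
P(all distinct) = 100/100 · 99/100 · ··· · 78/100 ≈ 0.0643.
So the probability of at least one match is 1 − 0.0643 = 0.9357.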